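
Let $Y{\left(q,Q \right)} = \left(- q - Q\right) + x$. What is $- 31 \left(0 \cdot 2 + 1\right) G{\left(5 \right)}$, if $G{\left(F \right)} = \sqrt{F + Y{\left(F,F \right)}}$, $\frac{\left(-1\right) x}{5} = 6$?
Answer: $- 31 i \sqrt{35} \approx - 183.4 i$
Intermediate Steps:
$x = -30$ ($x = \left(-5\right) 6 = -30$)
$Y{\left(q,Q \right)} = -30 - Q - q$ ($Y{\left(q,Q \right)} = \left(- q - Q\right) - 30 = \left(- Q - q\right) - 30 = -30 - Q - q$)
$G{\left(F \right)} = \sqrt{-30 - F}$ ($G{\left(F \right)} = \sqrt{F - \left(30 + 2 F\right)} = \sqrt{-30 - F}$)
$- 31 \left(0 \cdot 2 + 1\right) G{\left(5 \right)} = - 31 \left(0 \cdot 2 + 1\right) \sqrt{-30 - 5} = - 31 \left(0 + 1\right) \sqrt{-30 - 5} = \left(-31\right) 1 \sqrt{-35} = - 31 i \sqrt{35}$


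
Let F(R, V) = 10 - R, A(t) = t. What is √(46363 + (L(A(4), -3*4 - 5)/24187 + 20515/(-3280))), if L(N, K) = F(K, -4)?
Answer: √2020493472187089/208772 ≈ 215.31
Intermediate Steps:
L(N, K) = 10 - K
√(46363 + (L(A(4), -3*4 - 5)/24187 + 20515/(-3280))) = √(46363 + ((10 - (-3*4 - 5))/24187 + 20515/(-3280))) = √(46363 + ((10 - (-12 - 5))*(1/24187) + 20515*(-1/3280))) = √(46363 + ((10 - 1*(-17))*(1/24187) - 4103/656)) = √(46363 + ((10 + 17)*(1/24187) - 4103/656)) = √(46363 + (27*(1/24187) - 4103/656)) = √(46363 + (27/24187 - 4103/656)) = √(46363 - 99221549/15866672) = √(735527292387/15866672) = √2020493472187089/208772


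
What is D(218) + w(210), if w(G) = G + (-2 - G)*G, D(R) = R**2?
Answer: 3214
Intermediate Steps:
w(G) = G + G*(-2 - G)
D(218) + w(210) = 218**2 - 1*210*(1 + 210) = 47524 - 1*210*211 = 47524 - 44310 = 3214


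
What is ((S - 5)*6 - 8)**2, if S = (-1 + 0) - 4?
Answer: 4624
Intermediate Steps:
S = -5 (S = -1 - 4 = -5)
((S - 5)*6 - 8)**2 = ((-5 - 5)*6 - 8)**2 = (-10*6 - 8)**2 = (-60 - 8)**2 = (-68)**2 = 4624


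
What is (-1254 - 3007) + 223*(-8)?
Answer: -6045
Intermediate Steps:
(-1254 - 3007) + 223*(-8) = -4261 - 1784 = -6045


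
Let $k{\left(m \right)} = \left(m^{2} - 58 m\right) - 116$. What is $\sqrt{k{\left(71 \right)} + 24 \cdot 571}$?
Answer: $\sqrt{14511} \approx 120.46$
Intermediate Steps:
$k{\left(m \right)} = -116 + m^{2} - 58 m$
$\sqrt{k{\left(71 \right)} + 24 \cdot 571} = \sqrt{\left(-116 + 71^{2} - 4118\right) + 24 \cdot 571} = \sqrt{\left(-116 + 5041 - 4118\right) + 13704} = \sqrt{807 + 13704} = \sqrt{14511}$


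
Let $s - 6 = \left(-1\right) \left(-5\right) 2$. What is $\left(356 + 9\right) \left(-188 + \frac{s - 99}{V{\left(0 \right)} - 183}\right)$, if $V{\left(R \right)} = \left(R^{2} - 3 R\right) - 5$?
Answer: $- \frac{12870265}{188} \approx -68459.0$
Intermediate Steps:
$s = 16$ ($s = 6 + \left(-1\right) \left(-5\right) 2 = 6 + 5 \cdot 2 = 6 + 10 = 16$)
$V{\left(R \right)} = -5 + R^{2} - 3 R$
$\left(356 + 9\right) \left(-188 + \frac{s - 99}{V{\left(0 \right)} - 183}\right) = \left(356 + 9\right) \left(-188 + \frac{16 - 99}{\left(-5 + 0^{2} - 0\right) - 183}\right) = 365 \left(-188 + \frac{16 - 99}{\left(-5 + 0 + 0\right) - 183}\right) = 365 \left(-188 - \frac{83}{-5 - 183}\right) = 365 \left(-188 - \frac{83}{-188}\right) = 365 \left(-188 - - \frac{83}{188}\right) = 365 \left(-188 + \frac{83}{188}\right) = 365 \left(- \frac{35261}{188}\right) = - \frac{12870265}{188}$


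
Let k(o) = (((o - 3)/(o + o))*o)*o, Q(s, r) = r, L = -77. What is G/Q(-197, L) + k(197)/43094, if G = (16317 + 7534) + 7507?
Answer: -1349870259/3318238 ≈ -406.80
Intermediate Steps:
k(o) = o*(-3/2 + o/2) (k(o) = (((-3 + o)/((2*o)))*o)*o = (((-3 + o)*(1/(2*o)))*o)*o = (((-3 + o)/(2*o))*o)*o = (-3/2 + o/2)*o = o*(-3/2 + o/2))
G = 31358 (G = 23851 + 7507 = 31358)
G/Q(-197, L) + k(197)/43094 = 31358/(-77) + ((½)*197*(-3 + 197))/43094 = 31358*(-1/77) + ((½)*197*194)*(1/43094) = -31358/77 + 19109*(1/43094) = -31358/77 + 19109/43094 = -1349870259/3318238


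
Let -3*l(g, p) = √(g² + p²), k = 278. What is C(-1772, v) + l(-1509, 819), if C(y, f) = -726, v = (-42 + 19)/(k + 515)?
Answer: -726 - √327538 ≈ -1298.3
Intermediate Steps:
l(g, p) = -√(g² + p²)/3
v = -23/793 (v = (-42 + 19)/(278 + 515) = -23/793 ≈ -0.029004)
C(-1772, v) + l(-1509, 819) = -726 - √((-1509)² + 819²)/3 = -726 - √(2277081 + 670761)/3 = -726 - √327538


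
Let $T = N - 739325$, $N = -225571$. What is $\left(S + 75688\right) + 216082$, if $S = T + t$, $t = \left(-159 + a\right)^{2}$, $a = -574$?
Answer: $-135837$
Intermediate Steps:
$T = -964896$ ($T = -225571 - 739325 = -964896$)
$t = 537289$ ($t = \left(-159 - 574\right)^{2} = \left(-733\right)^{2} = 537289$)
$S = -427607$ ($S = -964896 + 537289 = -427607$)
$\left(S + 75688\right) + 216082 = \left(-427607 + 75688\right) + 216082 = -351919 + 216082 = -135837$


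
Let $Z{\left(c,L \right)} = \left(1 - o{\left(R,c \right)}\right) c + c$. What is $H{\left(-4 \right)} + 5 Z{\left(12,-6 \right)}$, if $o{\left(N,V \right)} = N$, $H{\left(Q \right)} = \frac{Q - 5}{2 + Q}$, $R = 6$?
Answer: $- \frac{471}{2} \approx -235.5$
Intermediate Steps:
$H{\left(Q \right)} = \frac{-5 + Q}{2 + Q}$
$Z{\left(c,L \right)} = - 4 c$ ($Z{\left(c,L \right)} = \left(1 - 6\right) c + c = - 5 c + c = - 4 c$)
$H{\left(-4 \right)} + 5 Z{\left(12,-6 \right)} = \frac{-5 - 4}{2 - 4} + 5 \left(\left(-4\right) 12\right) = \frac{1}{-2} \left(-9\right) + 5 \left(-48\right) = \left(- \frac{1}{2}\right) \left(-9\right) - 240 = \frac{9}{2} - 240 = - \frac{471}{2}$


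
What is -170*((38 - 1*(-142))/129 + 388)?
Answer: -2846480/43 ≈ -66197.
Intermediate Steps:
-170*((38 - 1*(-142))/129 + 388) = -170*((38 + 142)*(1/129) + 388) = -170*(180*(1/129) + 388) = -170*(60/43 + 388) = -170*16744/43 = -2846480/43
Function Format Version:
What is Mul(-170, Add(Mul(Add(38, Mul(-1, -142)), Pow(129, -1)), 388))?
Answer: Rational(-2846480, 43) ≈ -66197.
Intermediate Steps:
Mul(-170, Add(Mul(Add(38, Mul(-1, -142)), Pow(129, -1)), 388)) = Mul(-170, Add(Mul(Add(38, 142), Rational(1, 129)), 388)) = Mul(-170, Add(Mul(180, Rational(1, 129)), 388)) = Mul(-170, Add(Rational(60, 43), 388)) = Mul(-170, Rational(16744, 43)) = Rational(-2846480, 43)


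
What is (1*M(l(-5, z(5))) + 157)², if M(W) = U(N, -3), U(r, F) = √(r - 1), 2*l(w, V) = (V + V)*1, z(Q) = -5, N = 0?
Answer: (157 + I)² ≈ 24648.0 + 314.0*I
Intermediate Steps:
l(w, V) = V (l(w, V) = ((V + V)*1)/2 = ((2*V)*1)/2 = (2*V)/2 = V)
U(r, F) = √(-1 + r)
M(W) = I (M(W) = √(-1 + 0) = √(-1) = I)
(1*M(l(-5, z(5))) + 157)² = (1*I + 157)² = (I + 157)² = (157 + I)²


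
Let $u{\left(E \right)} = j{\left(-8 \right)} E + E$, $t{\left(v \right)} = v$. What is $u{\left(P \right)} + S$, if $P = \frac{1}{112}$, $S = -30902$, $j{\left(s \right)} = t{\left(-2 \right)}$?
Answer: $- \frac{3461025}{112} \approx -30902.0$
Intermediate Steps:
$j{\left(s \right)} = -2$
$P = \frac{1}{112} \approx 0.0089286$
$u{\left(E \right)} = - E$ ($u{\left(E \right)} = - 2 E + E = - E$)
$u{\left(P \right)} + S = \left(-1\right) \frac{1}{112} - 30902 = - \frac{1}{112} - 30902 = - \frac{3461025}{112}$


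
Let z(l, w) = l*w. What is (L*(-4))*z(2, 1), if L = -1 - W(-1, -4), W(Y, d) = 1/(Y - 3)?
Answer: 6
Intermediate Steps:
W(Y, d) = 1/(-3 + Y)
L = -3/4 (L = -1 - 1/(-3 - 1) = -1 - 1/(-4) = -1 - 1*(-1/4) = -1 + 1/4 = -3/4 ≈ -0.75000)
(L*(-4))*z(2, 1) = (-3/4*(-4))*(2*1) = 3*2 = 6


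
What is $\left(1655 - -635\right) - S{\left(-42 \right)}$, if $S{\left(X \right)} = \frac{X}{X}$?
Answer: $2289$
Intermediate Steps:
$S{\left(X \right)} = 1$
$\left(1655 - -635\right) - S{\left(-42 \right)} = \left(1655 - -635\right) - 1 = \left(1655 + 635\right) - 1 = 2290 - 1 = 2289$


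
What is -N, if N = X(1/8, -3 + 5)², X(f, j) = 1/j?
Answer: -¼ ≈ -0.25000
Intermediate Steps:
N = ¼ (N = (1/(-3 + 5))² = (1/2)² = (½)² = ¼ ≈ 0.25000)
-N = -1*¼ = -¼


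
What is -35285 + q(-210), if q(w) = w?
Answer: -35495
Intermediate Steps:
-35285 + q(-210) = -35285 - 210 = -35495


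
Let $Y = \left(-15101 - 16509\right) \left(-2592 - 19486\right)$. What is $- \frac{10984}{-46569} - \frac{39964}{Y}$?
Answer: $\frac{100838343779}{427629389145} \approx 0.23581$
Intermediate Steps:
$Y = 697885580$ ($Y = \left(-31610\right) \left(-22078\right) = 697885580$)
$- \frac{10984}{-46569} - \frac{39964}{Y} = - \frac{10984}{-46569} - \frac{39964}{697885580} = \left(-10984\right) \left(- \frac{1}{46569}\right) - \frac{9991}{174471395} = \frac{10984}{46569} - \frac{9991}{174471395} = \frac{100838343779}{427629389145}$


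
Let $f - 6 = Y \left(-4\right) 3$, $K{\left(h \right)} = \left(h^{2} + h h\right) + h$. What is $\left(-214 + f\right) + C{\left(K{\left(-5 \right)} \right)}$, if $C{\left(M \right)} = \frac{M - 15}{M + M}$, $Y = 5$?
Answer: $- \frac{803}{3} \approx -267.67$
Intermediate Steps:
$K{\left(h \right)} = h + 2 h^{2}$ ($K{\left(h \right)} = \left(h^{2} + h^{2}\right) + h = 2 h^{2} + h = h + 2 h^{2}$)
$C{\left(M \right)} = \frac{-15 + M}{2 M}$
$f = -54$ ($f = 6 + 5 \left(-4\right) 3 = 6 - 60 = -54$)
$\left(-214 + f\right) + C{\left(K{\left(-5 \right)} \right)} = \left(-214 - 54\right) + \frac{-15 - 5 \left(1 + 2 \left(-5\right)\right)}{2 \left(- 5 \left(1 + 2 \left(-5\right)\right)\right)} = -268 + \frac{-15 - 5 \left(1 - 10\right)}{2 \left(- 5 \left(1 - 10\right)\right)} = -268 + \frac{-15 - -45}{2 \left(\left(-5\right) \left(-9\right)\right)} = -268 + \frac{-15 + 45}{2 \cdot 45} = -268 + \frac{1}{2} \cdot \frac{1}{45} \cdot 30 = -268 + \frac{1}{3} = - \frac{803}{3}$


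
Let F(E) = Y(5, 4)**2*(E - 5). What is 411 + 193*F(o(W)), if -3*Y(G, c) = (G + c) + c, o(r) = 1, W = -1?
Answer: -126769/9 ≈ -14085.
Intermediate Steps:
Y(G, c) = -2*c/3 - G/3 (Y(G, c) = -((G + c) + c)/3 = -(G + 2*c)/3 = -2*c/3 - G/3)
F(E) = -845/9 + 169*E/9 (F(E) = (-2/3*4 - 1/3*5)**2*(E - 5) = (-8/3 - 5/3)**2*(-5 + E) = (-13/3)**2*(-5 + E) = 169*(-5 + E)/9 = -845/9 + 169*E/9)
411 + 193*F(o(W)) = 411 + 193*(-845/9 + (169/9)*1) = 411 + 193*(-845/9 + 169/9) = 411 + 193*(-676/9) = 411 - 130468/9 = -126769/9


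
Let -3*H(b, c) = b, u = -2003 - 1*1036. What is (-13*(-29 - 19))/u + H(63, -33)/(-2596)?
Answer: -518695/2629748 ≈ -0.19724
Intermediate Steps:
u = -3039 (u = -2003 - 1036 = -3039)
H(b, c) = -b/3
(-13*(-29 - 19))/u + H(63, -33)/(-2596) = -13*(-29 - 19)/(-3039) - 1/3*63/(-2596) = -13*(-48)*(-1/3039) - 21*(-1/2596) = 624*(-1/3039) + 21/2596 = -208/1013 + 21/2596 = -518695/2629748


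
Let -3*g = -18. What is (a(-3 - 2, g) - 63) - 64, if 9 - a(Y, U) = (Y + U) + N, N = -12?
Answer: -107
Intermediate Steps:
g = 6 (g = -⅓*(-18) = 6)
a(Y, U) = 21 - U - Y (a(Y, U) = 9 - ((Y + U) - 12) = 9 - ((U + Y) - 12) = 9 - (-12 + U + Y) = 9 + (12 - U - Y) = 21 - U - Y)
(a(-3 - 2, g) - 63) - 64 = ((21 - 1*6 - (-3 - 2)) - 63) - 64 = ((21 - 6 - 1*(-5)) - 63) - 64 = ((21 - 6 + 5) - 63) - 64 = (20 - 63) - 64 = -43 - 64 = -107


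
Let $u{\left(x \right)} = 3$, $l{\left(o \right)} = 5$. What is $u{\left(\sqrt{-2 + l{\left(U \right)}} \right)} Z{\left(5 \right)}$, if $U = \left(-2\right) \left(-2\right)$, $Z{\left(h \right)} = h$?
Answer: $15$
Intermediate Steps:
$U = 4$
$u{\left(\sqrt{-2 + l{\left(U \right)}} \right)} Z{\left(5 \right)} = 3 \cdot 5 = 15$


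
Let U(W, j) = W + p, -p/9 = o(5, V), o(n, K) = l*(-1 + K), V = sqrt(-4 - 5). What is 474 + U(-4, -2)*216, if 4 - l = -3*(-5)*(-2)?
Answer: 65706 - 198288*I ≈ 65706.0 - 1.9829e+5*I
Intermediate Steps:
l = 34 (l = 4 - (-3*(-5))*(-2) = 4 - 15*(-2) = 4 - 1*(-30) = 4 + 30 = 34)
V = 3*I (V = sqrt(-9) = 3*I ≈ 3.0*I)
o(n, K) = -34 + 34*K (o(n, K) = 34*(-1 + K) = -34 + 34*K)
p = 306 - 918*I (p = -9*(-34 + 34*(3*I)) = -9*(-34 + 102*I) = 306 - 918*I ≈ 306.0 - 918.0*I)
U(W, j) = 306 + W - 918*I (U(W, j) = W + (306 - 918*I) = 306 + W - 918*I)
474 + U(-4, -2)*216 = 474 + (306 - 4 - 918*I)*216 = 474 + (302 - 918*I)*216 = 474 + (65232 - 198288*I) = 65706 - 198288*I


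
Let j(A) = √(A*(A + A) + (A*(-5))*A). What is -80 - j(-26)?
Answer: -80 - 26*I*√3 ≈ -80.0 - 45.033*I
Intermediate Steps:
j(A) = √3*√(-A²) (j(A) = √(A*(2*A) + (-5*A)*A) = √(2*A² - 5*A²) = √(-3*A²) = √3*√(-A²))
-80 - j(-26) = -80 - √3*√(-1*(-26)²) = -80 - √3*√(-1*676) = -80 - √3*√(-676) = -80 - √3*26*I = -80 - 26*I*√3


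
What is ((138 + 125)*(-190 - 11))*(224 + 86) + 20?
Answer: -16387510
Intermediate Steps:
((138 + 125)*(-190 - 11))*(224 + 86) + 20 = (263*(-201))*310 + 20 = -52863*310 + 20 = -16387530 + 20 = -16387510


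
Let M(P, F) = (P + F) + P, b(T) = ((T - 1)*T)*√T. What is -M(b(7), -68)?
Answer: 68 - 84*√7 ≈ -154.24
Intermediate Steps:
b(T) = T^(3/2)*(-1 + T) (b(T) = ((-1 + T)*T)*√T = (T*(-1 + T))*√T = T^(3/2)*(-1 + T))
M(P, F) = F + 2*P (M(P, F) = (F + P) + P = F + 2*P)
-M(b(7), -68) = -(-68 + 2*(7^(3/2)*(-1 + 7))) = -(-68 + 2*((7*√7)*6)) = -(-68 + 2*(42*√7)) = -(-68 + 84*√7) = 68 - 84*√7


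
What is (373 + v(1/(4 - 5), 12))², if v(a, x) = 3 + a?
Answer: 140625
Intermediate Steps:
(373 + v(1/(4 - 5), 12))² = (373 + (3 + 1/(4 - 5)))² = (373 + (3 + 1/(-1)))² = (373 + (3 - 1))² = (373 + 2)² = 375² = 140625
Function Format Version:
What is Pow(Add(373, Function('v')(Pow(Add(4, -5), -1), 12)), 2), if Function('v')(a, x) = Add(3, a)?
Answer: 140625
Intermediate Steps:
Pow(Add(373, Function('v')(Pow(Add(4, -5), -1), 12)), 2) = Pow(Add(373, Add(3, Pow(Add(4, -5), -1))), 2) = Pow(Add(373, Add(3, Pow(-1, -1))), 2) = Pow(Add(373, Add(3, -1)), 2) = Pow(Add(373, 2), 2) = Pow(375, 2) = 140625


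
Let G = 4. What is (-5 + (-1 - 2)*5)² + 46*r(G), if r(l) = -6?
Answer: 124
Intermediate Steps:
(-5 + (-1 - 2)*5)² + 46*r(G) = (-5 + (-1 - 2)*5)² + 46*(-6) = (-5 - 3*5)² - 276 = (-5 - 15)² - 276 = (-20)² - 276 = 400 - 276 = 124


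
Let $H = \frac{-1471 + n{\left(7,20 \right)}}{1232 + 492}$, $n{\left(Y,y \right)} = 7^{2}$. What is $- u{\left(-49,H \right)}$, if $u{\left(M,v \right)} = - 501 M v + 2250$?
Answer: $\frac{15514839}{862} \approx 17999.0$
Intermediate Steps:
$n{\left(Y,y \right)} = 49$
$H = - \frac{711}{862}$ ($H = \frac{-1471 + 49}{1232 + 492} = - \frac{1422}{1724} = \left(-1422\right) \frac{1}{1724} = - \frac{711}{862} \approx -0.82483$)
$u{\left(M,v \right)} = 2250 - 501 M v$ ($u{\left(M,v \right)} = - 501 M v + 2250 = 2250 - 501 M v$)
$- u{\left(-49,H \right)} = - (2250 - \left(-24549\right) \left(- \frac{711}{862}\right)) = - (2250 - \frac{17454339}{862}) = \left(-1\right) \left(- \frac{15514839}{862}\right) = \frac{15514839}{862}$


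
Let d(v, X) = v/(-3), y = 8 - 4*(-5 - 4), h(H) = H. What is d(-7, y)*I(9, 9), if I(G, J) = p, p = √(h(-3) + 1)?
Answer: 7*I*√2/3 ≈ 3.2998*I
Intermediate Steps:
y = 44 (y = 8 - 4*(-9) = 8 + 36 = 44)
d(v, X) = -v/3 (d(v, X) = v*(-⅓) = -v/3)
p = I*√2 (p = √(-3 + 1) = √(-2) = I*√2 ≈ 1.4142*I)
I(G, J) = I*√2
d(-7, y)*I(9, 9) = (-⅓*(-7))*(I*√2) = 7*(I*√2)/3 = 7*I*√2/3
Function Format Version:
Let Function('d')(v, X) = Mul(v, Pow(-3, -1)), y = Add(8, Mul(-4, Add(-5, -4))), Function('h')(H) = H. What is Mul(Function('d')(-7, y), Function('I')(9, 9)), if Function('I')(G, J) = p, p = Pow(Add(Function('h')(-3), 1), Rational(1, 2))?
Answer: Mul(Rational(7, 3), I, Pow(2, Rational(1, 2))) ≈ Mul(3.2998, I)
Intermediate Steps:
y = 44 (y = Add(8, Mul(-4, -9)) = Add(8, 36) = 44)
Function('d')(v, X) = Mul(Rational(-1, 3), v) (Function('d')(v, X) = Mul(v, Rational(-1, 3)) = Mul(Rational(-1, 3), v))
p = Mul(I, Pow(2, Rational(1, 2))) (p = Pow(Add(-3, 1), Rational(1, 2)) = Pow(-2, Rational(1, 2)) = Mul(I, Pow(2, Rational(1, 2))) ≈ Mul(1.4142, I))
Function('I')(G, J) = Mul(I, Pow(2, Rational(1, 2)))
Mul(Function('d')(-7, y), Function('I')(9, 9)) = Mul(Mul(Rational(-1, 3), -7), Mul(I, Pow(2, Rational(1, 2)))) = Mul(Rational(7, 3), Mul(I, Pow(2, Rational(1, 2)))) = Mul(Rational(7, 3), I, Pow(2, Rational(1, 2)))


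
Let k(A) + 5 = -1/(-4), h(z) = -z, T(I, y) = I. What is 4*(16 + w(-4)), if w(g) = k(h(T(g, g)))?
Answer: 45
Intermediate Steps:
k(A) = -19/4 (k(A) = -5 - 1/(-4) = -5 - 1*(-1/4) = -5 + 1/4 = -19/4)
w(g) = -19/4
4*(16 + w(-4)) = 4*(16 - 19/4) = 4*(45/4) = 45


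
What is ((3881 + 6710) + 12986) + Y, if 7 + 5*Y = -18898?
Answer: 19796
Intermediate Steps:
Y = -3781 (Y = -7/5 + (⅕)*(-18898) = -7/5 - 18898/5 = -3781)
((3881 + 6710) + 12986) + Y = ((3881 + 6710) + 12986) - 3781 = (10591 + 12986) - 3781 = 23577 - 3781 = 19796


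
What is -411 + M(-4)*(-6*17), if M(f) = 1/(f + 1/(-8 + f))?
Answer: -18915/49 ≈ -386.02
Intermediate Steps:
-411 + M(-4)*(-6*17) = -411 + ((-8 - 4)/(1 + (-4)**2 - 8*(-4)))*(-6*17) = -411 + (-12/(1 + 16 + 32))*(-102) = -411 + (-12/49)*(-102) = -411 + ((1/49)*(-12))*(-102) = -411 - 12/49*(-102) = -411 + 1224/49 = -18915/49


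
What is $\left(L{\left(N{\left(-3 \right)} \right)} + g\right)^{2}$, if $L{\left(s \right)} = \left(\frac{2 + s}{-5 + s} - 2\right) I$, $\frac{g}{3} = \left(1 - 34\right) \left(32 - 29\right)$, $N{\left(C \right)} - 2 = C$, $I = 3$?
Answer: $\frac{368449}{4} \approx 92112.0$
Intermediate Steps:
$N{\left(C \right)} = 2 + C$
$g = -297$ ($g = 3 \left(1 - 34\right) \left(32 - 29\right) = 3 \left(\left(-33\right) 3\right) = 3 \left(-99\right) = -297$)
$L{\left(s \right)} = -6 + \frac{3 \left(2 + s\right)}{-5 + s}$ ($L{\left(s \right)} = \left(\frac{2 + s}{-5 + s} - 2\right) 3 = \left(-2 + \frac{2 + s}{-5 + s}\right) 3 = -6 + \frac{3 \left(2 + s\right)}{-5 + s}$)
$\left(L{\left(N{\left(-3 \right)} \right)} + g\right)^{2} = \left(\frac{3 \left(12 - \left(2 - 3\right)\right)}{-5 + \left(2 - 3\right)} - 297\right)^{2} = \left(\frac{3 \left(12 - -1\right)}{-5 - 1} - 297\right)^{2} = \left(\frac{3 \left(12 + 1\right)}{-6} - 297\right)^{2} = \left(3 \left(- \frac{1}{6}\right) 13 - 297\right)^{2} = \left(- \frac{13}{2} - 297\right)^{2} = \left(- \frac{607}{2}\right)^{2} = \frac{368449}{4}$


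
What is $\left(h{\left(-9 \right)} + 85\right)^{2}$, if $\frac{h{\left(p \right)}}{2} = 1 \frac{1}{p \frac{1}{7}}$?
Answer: $\frac{564001}{81} \approx 6963.0$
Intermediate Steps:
$h{\left(p \right)} = \frac{14}{p}$ ($h{\left(p \right)} = 2 \cdot 1 \frac{1}{p \frac{1}{7}} = 2 \cdot 1 \frac{1}{\frac{1}{7} p} = 2 \cdot 1 \frac{7}{p} = 2 \frac{7}{p} = \frac{14}{p}$)
$\left(h{\left(-9 \right)} + 85\right)^{2} = \left(\frac{14}{-9} + 85\right)^{2} = \left(14 \left(- \frac{1}{9}\right) + 85\right)^{2} = \left(- \frac{14}{9} + 85\right)^{2} = \left(\frac{751}{9}\right)^{2} = \frac{564001}{81}$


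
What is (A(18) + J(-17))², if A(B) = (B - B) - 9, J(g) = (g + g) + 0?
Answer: 1849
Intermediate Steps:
J(g) = 2*g (J(g) = 2*g + 0 = 2*g)
A(B) = -9 (A(B) = 0 - 9 = -9)
(A(18) + J(-17))² = (-9 + 2*(-17))² = (-9 - 34)² = (-43)² = 1849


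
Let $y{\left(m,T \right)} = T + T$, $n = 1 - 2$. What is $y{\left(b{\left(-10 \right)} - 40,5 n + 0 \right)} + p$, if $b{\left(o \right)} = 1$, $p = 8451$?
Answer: $8441$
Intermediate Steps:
$n = -1$
$y{\left(m,T \right)} = 2 T$
$y{\left(b{\left(-10 \right)} - 40,5 n + 0 \right)} + p = 2 \left(5 \left(-1\right) + 0\right) + 8451 = 2 \left(-5 + 0\right) + 8451 = 2 \left(-5\right) + 8451 = -10 + 8451 = 8441$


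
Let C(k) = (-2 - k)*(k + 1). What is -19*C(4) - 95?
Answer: 475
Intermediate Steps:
C(k) = (1 + k)*(-2 - k) (C(k) = (-2 - k)*(1 + k) = (1 + k)*(-2 - k))
-19*C(4) - 95 = -19*(-2 - 1*4² - 3*4) - 95 = -19*(-2 - 1*16 - 12) - 95 = -19*(-2 - 16 - 12) - 95 = -19*(-30) - 95 = 570 - 95 = 475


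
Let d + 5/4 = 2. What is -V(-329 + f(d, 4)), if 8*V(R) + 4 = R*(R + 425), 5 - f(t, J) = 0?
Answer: 4091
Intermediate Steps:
d = ¾ (d = -5/4 + 2 = ¾ ≈ 0.75000)
f(t, J) = 5 (f(t, J) = 5 - 1*0 = 5 + 0 = 5)
V(R) = -½ + R*(425 + R)/8 (V(R) = -½ + (R*(R + 425))/8 = -½ + (R*(425 + R))/8 = -½ + R*(425 + R)/8)
-V(-329 + f(d, 4)) = -(-½ + (-329 + 5)²/8 + 425*(-329 + 5)/8) = -(-½ + (⅛)*(-324)² + (425/8)*(-324)) = -(-½ + (⅛)*104976 - 34425/2) = -(-½ + 13122 - 34425/2) = -1*(-4091) = 4091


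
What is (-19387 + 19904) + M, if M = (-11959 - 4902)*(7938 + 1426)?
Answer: -157885887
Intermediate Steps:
M = -157886404 (M = -16861*9364 = -157886404)
(-19387 + 19904) + M = (-19387 + 19904) - 157886404 = 517 - 157886404 = -157885887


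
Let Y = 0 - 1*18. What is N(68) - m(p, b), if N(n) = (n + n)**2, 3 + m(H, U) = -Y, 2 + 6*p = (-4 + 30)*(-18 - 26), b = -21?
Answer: 18481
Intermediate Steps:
p = -191 (p = -1/3 + ((-4 + 30)*(-18 - 26))/6 = -1/3 + (26*(-44))/6 = -1/3 + (1/6)*(-1144) = -1/3 - 572/3 = -191)
Y = -18 (Y = 0 - 18 = -18)
m(H, U) = 15 (m(H, U) = -3 - 1*(-18) = -3 + 18 = 15)
N(n) = 4*n**2 (N(n) = (2*n)**2 = 4*n**2)
N(68) - m(p, b) = 4*68**2 - 1*15 = 4*4624 - 15 = 18496 - 15 = 18481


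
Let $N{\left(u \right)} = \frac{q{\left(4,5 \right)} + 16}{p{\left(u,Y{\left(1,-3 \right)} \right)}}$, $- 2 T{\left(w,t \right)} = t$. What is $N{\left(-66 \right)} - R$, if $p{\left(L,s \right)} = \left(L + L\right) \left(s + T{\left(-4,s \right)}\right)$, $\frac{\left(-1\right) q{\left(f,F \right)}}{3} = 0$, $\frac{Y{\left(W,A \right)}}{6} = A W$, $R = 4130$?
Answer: $- \frac{1226606}{297} \approx -4130.0$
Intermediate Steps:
$T{\left(w,t \right)} = - \frac{t}{2}$
$Y{\left(W,A \right)} = 6 A W$
$q{\left(f,F \right)} = 0$ ($q{\left(f,F \right)} = \left(-3\right) 0 = 0$)
$p{\left(L,s \right)} = L s$ ($p{\left(L,s \right)} = \left(L + L\right) \left(s - \frac{s}{2}\right) = 2 L \frac{s}{2} = L s$)
$N{\left(u \right)} = - \frac{8}{9 u}$ ($N{\left(u \right)} = \frac{0 + 16}{u 6 \left(-3\right) 1} = \frac{16}{u \left(-18\right)} = \frac{16}{\left(-18\right) u} = 16 \left(- \frac{1}{18 u}\right) = - \frac{8}{9 u}$)
$N{\left(-66 \right)} - R = - \frac{8}{9 \left(-66\right)} - 4130 = \left(- \frac{8}{9}\right) \left(- \frac{1}{66}\right) - 4130 = \frac{4}{297} - 4130 = - \frac{1226606}{297}$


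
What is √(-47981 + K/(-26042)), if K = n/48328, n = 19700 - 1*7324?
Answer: I*√24234806458923474562/22474246 ≈ 219.05*I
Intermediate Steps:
n = 12376 (n = 19700 - 7324 = 12376)
K = 221/863 (K = 12376/48328 = 12376*(1/48328) = 221/863 ≈ 0.25608)
√(-47981 + K/(-26042)) = √(-47981 + (221/863)/(-26042)) = √(-47981 + (221/863)*(-1/26042)) = √(-47981 - 221/22474246) = √(-1078336797547/22474246) = I*√24234806458923474562/22474246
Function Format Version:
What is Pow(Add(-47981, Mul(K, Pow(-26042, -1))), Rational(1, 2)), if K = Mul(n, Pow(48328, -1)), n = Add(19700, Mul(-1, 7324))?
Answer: Mul(Rational(1, 22474246), I, Pow(24234806458923474562, Rational(1, 2))) ≈ Mul(219.05, I)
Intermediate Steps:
n = 12376 (n = Add(19700, -7324) = 12376)
K = Rational(221, 863) (K = Mul(12376, Pow(48328, -1)) = Mul(12376, Rational(1, 48328)) = Rational(221, 863) ≈ 0.25608)
Pow(Add(-47981, Mul(K, Pow(-26042, -1))), Rational(1, 2)) = Pow(Add(-47981, Mul(Rational(221, 863), Pow(-26042, -1))), Rational(1, 2)) = Pow(Add(-47981, Mul(Rational(221, 863), Rational(-1, 26042))), Rational(1, 2)) = Pow(Add(-47981, Rational(-221, 22474246)), Rational(1, 2)) = Pow(Rational(-1078336797547, 22474246), Rational(1, 2)) = Mul(Rational(1, 22474246), I, Pow(24234806458923474562, Rational(1, 2)))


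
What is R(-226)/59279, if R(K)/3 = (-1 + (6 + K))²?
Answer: 8619/3487 ≈ 2.4718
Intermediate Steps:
R(K) = 3*(5 + K)² (R(K) = 3*(-1 + (6 + K))² = 3*(5 + K)²)
R(-226)/59279 = (3*(5 - 226)²)/59279 = (3*(-221)²)*(1/59279) = (3*48841)*(1/59279) = 146523*(1/59279) = 8619/3487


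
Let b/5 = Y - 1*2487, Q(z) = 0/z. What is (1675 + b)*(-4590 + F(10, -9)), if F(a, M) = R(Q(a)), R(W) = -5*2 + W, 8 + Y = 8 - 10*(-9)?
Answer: 47426000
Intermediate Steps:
Q(z) = 0
Y = 90 (Y = -8 + (8 - 10*(-9)) = -8 + (8 + 90) = -8 + 98 = 90)
R(W) = -10 + W
F(a, M) = -10 (F(a, M) = -10 + 0 = -10)
b = -11985 (b = 5*(90 - 1*2487) = 5*(90 - 2487) = 5*(-2397) = -11985)
(1675 + b)*(-4590 + F(10, -9)) = (1675 - 11985)*(-4590 - 10) = -10310*(-4600) = 47426000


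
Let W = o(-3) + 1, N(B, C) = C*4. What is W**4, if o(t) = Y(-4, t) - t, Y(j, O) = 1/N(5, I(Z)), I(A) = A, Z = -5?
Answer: 38950081/160000 ≈ 243.44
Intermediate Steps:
N(B, C) = 4*C
Y(j, O) = -1/20 (Y(j, O) = 1/(4*(-5)) = 1/(-20) = -1/20)
o(t) = -1/20 - t
W = 79/20 (W = (-1/20 - 1*(-3)) + 1 = (-1/20 + 3) + 1 = 59/20 + 1 = 79/20 ≈ 3.9500)
W**4 = (79/20)**4 = 38950081/160000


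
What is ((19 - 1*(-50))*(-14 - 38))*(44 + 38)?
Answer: -294216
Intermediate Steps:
((19 - 1*(-50))*(-14 - 38))*(44 + 38) = ((19 + 50)*(-52))*82 = (69*(-52))*82 = -3588*82 = -294216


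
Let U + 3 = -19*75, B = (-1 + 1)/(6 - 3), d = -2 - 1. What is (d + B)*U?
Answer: 4284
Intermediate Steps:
d = -3
B = 0 (B = 0/3 = 0*(⅓) = 0)
U = -1428 (U = -3 - 19*75 = -3 - 1425 = -1428)
(d + B)*U = (-3 + 0)*(-1428) = -3*(-1428) = 4284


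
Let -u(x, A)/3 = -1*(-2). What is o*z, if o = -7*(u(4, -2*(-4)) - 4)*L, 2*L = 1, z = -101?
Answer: -3535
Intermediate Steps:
L = ½ (L = (½)*1 = ½ ≈ 0.50000)
u(x, A) = -6 (u(x, A) = -(-3)*(-2) = -3*2 = -6)
o = 35 (o = -7*(-6 - 4)/2 = -(-70)/2 = -7*(-5) = 35)
o*z = 35*(-101) = -3535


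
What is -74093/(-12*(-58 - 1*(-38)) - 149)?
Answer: -74093/91 ≈ -814.21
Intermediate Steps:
-74093/(-12*(-58 - 1*(-38)) - 149) = -74093/(-12*(-58 + 38) - 149) = -74093/(-12*(-20) - 149) = -74093/(240 - 149) = -74093/91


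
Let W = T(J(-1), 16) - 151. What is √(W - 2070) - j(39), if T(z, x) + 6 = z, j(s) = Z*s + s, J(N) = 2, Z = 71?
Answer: -2808 + 5*I*√89 ≈ -2808.0 + 47.17*I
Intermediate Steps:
j(s) = 72*s (j(s) = 71*s + s = 72*s)
T(z, x) = -6 + z
W = -155 (W = (-6 + 2) - 151 = -4 - 151 = -155)
√(W - 2070) - j(39) = √(-155 - 2070) - 72*39 = √(-2225) - 1*2808 = 5*I*√89 - 2808 = -2808 + 5*I*√89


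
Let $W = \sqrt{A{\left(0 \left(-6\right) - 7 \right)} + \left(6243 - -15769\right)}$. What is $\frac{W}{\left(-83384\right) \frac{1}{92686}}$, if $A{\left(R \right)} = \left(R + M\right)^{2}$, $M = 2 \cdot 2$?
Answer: $- \frac{880517 \sqrt{61}}{41692} \approx -164.95$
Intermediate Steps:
$M = 4$
$A{\left(R \right)} = \left(4 + R\right)^{2}$ ($A{\left(R \right)} = \left(R + 4\right)^{2} = \left(4 + R\right)^{2}$)
$W = 19 \sqrt{61}$ ($W = \sqrt{\left(4 + \left(0 \left(-6\right) - 7\right)\right)^{2} + \left(6243 - -15769\right)} = \sqrt{\left(4 + \left(0 - 7\right)\right)^{2} + \left(6243 + 15769\right)} = \sqrt{\left(4 - 7\right)^{2} + 22012} = \sqrt{\left(-3\right)^{2} + 22012} = \sqrt{9 + 22012} = \sqrt{22021} = 19 \sqrt{61} \approx 148.39$)
$\frac{W}{\left(-83384\right) \frac{1}{92686}} = \frac{19 \sqrt{61}}{\left(-83384\right) \frac{1}{92686}} = \frac{19 \sqrt{61}}{- \frac{41692}{46343}} = 19 \sqrt{61} \left(- \frac{46343}{41692}\right) = - \frac{880517 \sqrt{61}}{41692}$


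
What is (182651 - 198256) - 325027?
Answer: -340632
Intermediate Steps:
(182651 - 198256) - 325027 = -15605 - 325027 = -340632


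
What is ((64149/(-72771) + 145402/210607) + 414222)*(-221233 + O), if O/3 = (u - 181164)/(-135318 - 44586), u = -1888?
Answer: -7018532911332225065076903/76589540433008 ≈ -9.1638e+10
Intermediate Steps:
O = 45763/14992 (O = 3*((-1888 - 181164)/(-135318 - 44586)) = 3*(-183052/(-179904)) = 3*(-183052*(-1/179904)) = 3*(45763/44976) = 45763/14992 ≈ 3.0525)
((64149/(-72771) + 145402/210607) + 414222)*(-221233 + O) = ((64149/(-72771) + 145402/210607) + 414222)*(-221233 + 45763/14992) = ((64149*(-1/72771) + 145402*(1/210607)) + 414222)*(-3316679373/14992) = ((-21383/24257 + 145402/210607) + 414222)*(-3316679373/14992) = (-976393167/5108693999 + 414222)*(-3316679373/14992) = (2116132469260611/5108693999)*(-3316679373/14992) = -7018532911332225065076903/76589540433008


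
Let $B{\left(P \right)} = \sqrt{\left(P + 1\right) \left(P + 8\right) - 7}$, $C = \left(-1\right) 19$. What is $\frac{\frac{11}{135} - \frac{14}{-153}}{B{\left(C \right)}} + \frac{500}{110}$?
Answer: $\frac{50}{11} + \frac{397 \sqrt{191}}{438345} \approx 4.558$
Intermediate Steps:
$C = -19$
$B{\left(P \right)} = \sqrt{-7 + \left(1 + P\right) \left(8 + P\right)}$ ($B{\left(P \right)} = \sqrt{\left(1 + P\right) \left(8 + P\right) - 7} = \sqrt{-7 + \left(1 + P\right) \left(8 + P\right)}$)
$\frac{\frac{11}{135} - \frac{14}{-153}}{B{\left(C \right)}} + \frac{500}{110} = \frac{\frac{11}{135} - \frac{14}{-153}}{\sqrt{1 + \left(-19\right)^{2} + 9 \left(-19\right)}} + \frac{500}{110} = \frac{11 \cdot \frac{1}{135} - - \frac{14}{153}}{\sqrt{1 + 361 - 171}} + 500 \cdot \frac{1}{110} = \frac{\frac{11}{135} + \frac{14}{153}}{\sqrt{191}} + \frac{50}{11} = \frac{397 \frac{\sqrt{191}}{191}}{2295} + \frac{50}{11} = \frac{397 \sqrt{191}}{438345} + \frac{50}{11} = \frac{50}{11} + \frac{397 \sqrt{191}}{438345}$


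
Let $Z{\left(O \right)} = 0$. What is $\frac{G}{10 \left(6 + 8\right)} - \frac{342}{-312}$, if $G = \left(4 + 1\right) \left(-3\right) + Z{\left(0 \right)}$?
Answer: $\frac{90}{91} \approx 0.98901$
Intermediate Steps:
$G = -15$ ($G = \left(4 + 1\right) \left(-3\right) + 0 = 5 \left(-3\right) + 0 = -15 + 0 = -15$)
$\frac{G}{10 \left(6 + 8\right)} - \frac{342}{-312} = - \frac{15}{10 \left(6 + 8\right)} - \frac{342}{-312} = - \frac{15}{10 \cdot 14} - - \frac{57}{52} = - \frac{15}{140} + \frac{57}{52} = \left(-15\right) \frac{1}{140} + \frac{57}{52} = - \frac{3}{28} + \frac{57}{52} = \frac{90}{91}$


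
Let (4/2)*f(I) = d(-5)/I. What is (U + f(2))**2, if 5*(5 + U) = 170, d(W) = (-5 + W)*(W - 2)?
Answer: 8649/4 ≈ 2162.3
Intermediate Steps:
d(W) = (-5 + W)*(-2 + W)
U = 29 (U = -5 + (1/5)*170 = -5 + 34 = 29)
f(I) = 35/I (f(I) = ((10 + (-5)**2 - 7*(-5))/I)/2 = ((10 + 25 + 35)/I)/2 = (70/I)/2 = 35/I)
(U + f(2))**2 = (29 + 35/2)**2 = (93/2)**2 = 8649/4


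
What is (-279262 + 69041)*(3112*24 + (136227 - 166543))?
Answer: -9327926212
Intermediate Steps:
(-279262 + 69041)*(3112*24 + (136227 - 166543)) = -210221*(74688 - 30316) = -210221*44372 = -9327926212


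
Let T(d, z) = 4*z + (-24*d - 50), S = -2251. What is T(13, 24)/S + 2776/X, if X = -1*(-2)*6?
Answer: 1562992/6753 ≈ 231.45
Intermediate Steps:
T(d, z) = -50 - 24*d + 4*z (T(d, z) = 4*z + (-50 - 24*d) = -50 - 24*d + 4*z)
X = 12 (X = 2*6 = 12)
T(13, 24)/S + 2776/X = (-50 - 24*13 + 4*24)/(-2251) + 2776/12 = (-50 - 312 + 96)*(-1/2251) + 2776*(1/12) = -266*(-1/2251) + 694/3 = 266/2251 + 694/3 = 1562992/6753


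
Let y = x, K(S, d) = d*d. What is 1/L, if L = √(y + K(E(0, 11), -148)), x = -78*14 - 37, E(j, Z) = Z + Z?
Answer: √831/4155 ≈ 0.0069379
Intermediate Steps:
E(j, Z) = 2*Z
x = -1129 (x = -1092 - 37 = -1129)
K(S, d) = d²
y = -1129
L = 5*√831 (L = √(-1129 + (-148)²) = √(-1129 + 21904) = √20775 = 5*√831 ≈ 144.14)
1/L = 1/(5*√831) = √831/4155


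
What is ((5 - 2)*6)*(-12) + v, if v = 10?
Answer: -206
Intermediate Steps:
((5 - 2)*6)*(-12) + v = ((5 - 2)*6)*(-12) + 10 = (3*6)*(-12) + 10 = 18*(-12) + 10 = -216 + 10 = -206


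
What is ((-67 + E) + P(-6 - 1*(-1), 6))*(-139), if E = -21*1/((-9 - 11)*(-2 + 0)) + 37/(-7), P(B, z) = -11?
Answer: 3261913/280 ≈ 11650.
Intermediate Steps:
E = -1627/280 (E = -21/((-20*(-2))) + 37*(-⅐) = -21/40 - 37/7 = -1627/280 ≈ -5.8107)
((-67 + E) + P(-6 - 1*(-1), 6))*(-139) = ((-67 - 1627/280) - 11)*(-139) = (-20387/280 - 11)*(-139) = -23467/280*(-139) = 3261913/280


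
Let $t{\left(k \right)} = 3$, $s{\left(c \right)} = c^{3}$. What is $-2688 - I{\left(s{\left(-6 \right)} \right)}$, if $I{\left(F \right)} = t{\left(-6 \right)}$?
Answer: $-2691$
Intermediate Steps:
$I{\left(F \right)} = 3$
$-2688 - I{\left(s{\left(-6 \right)} \right)} = -2688 - 3 = -2691$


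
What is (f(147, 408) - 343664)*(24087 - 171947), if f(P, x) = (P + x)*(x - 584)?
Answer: 65257123840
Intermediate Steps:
f(P, x) = (-584 + x)*(P + x) (f(P, x) = (P + x)*(-584 + x) = (-584 + x)*(P + x))
(f(147, 408) - 343664)*(24087 - 171947) = ((408² - 584*147 - 584*408 + 147*408) - 343664)*(24087 - 171947) = ((166464 - 85848 - 238272 + 59976) - 343664)*(-147860) = (-97680 - 343664)*(-147860) = -441344*(-147860) = 65257123840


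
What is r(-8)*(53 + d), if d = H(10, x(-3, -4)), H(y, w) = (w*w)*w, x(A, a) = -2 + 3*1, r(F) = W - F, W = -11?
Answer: -162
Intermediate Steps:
r(F) = -11 - F
x(A, a) = 1 (x(A, a) = -2 + 3 = 1)
H(y, w) = w**3 (H(y, w) = w**2*w = w**3)
d = 1 (d = 1**3 = 1)
r(-8)*(53 + d) = (-11 - 1*(-8))*(53 + 1) = (-11 + 8)*54 = -3*54 = -162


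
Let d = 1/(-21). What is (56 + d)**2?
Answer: 1380625/441 ≈ 3130.7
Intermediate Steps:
d = -1/21 ≈ -0.047619
(56 + d)**2 = (56 - 1/21)**2 = (1175/21)**2 = 1380625/441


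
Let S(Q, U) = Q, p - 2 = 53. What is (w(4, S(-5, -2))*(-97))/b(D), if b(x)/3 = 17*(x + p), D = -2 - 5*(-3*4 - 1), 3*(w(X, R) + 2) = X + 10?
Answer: -388/9027 ≈ -0.042982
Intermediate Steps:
p = 55 (p = 2 + 53 = 55)
w(X, R) = 4/3 + X/3 (w(X, R) = -2 + (X + 10)/3 = -2 + (10 + X)/3 = -2 + (10/3 + X/3) = 4/3 + X/3)
D = 63 (D = -2 - 5*(-12 - 1) = -2 - 5*(-13) = -2 + 65 = 63)
b(x) = 2805 + 51*x (b(x) = 3*(17*(x + 55)) = 3*(17*(55 + x)) = 3*(935 + 17*x) = 2805 + 51*x)
(w(4, S(-5, -2))*(-97))/b(D) = ((4/3 + (1/3)*4)*(-97))/(2805 + 51*63) = ((4/3 + 4/3)*(-97))/(2805 + 3213) = ((8/3)*(-97))/6018 = -776/3*1/6018 = -388/9027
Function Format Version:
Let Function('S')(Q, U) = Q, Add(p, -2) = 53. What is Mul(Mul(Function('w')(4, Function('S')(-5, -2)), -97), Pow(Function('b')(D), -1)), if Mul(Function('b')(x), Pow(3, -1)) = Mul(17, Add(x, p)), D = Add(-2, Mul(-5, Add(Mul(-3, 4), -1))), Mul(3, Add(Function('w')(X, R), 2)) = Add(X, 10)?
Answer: Rational(-388, 9027) ≈ -0.042982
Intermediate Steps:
p = 55 (p = Add(2, 53) = 55)
Function('w')(X, R) = Add(Rational(4, 3), Mul(Rational(1, 3), X)) (Function('w')(X, R) = Add(-2, Mul(Rational(1, 3), Add(X, 10))) = Add(-2, Mul(Rational(1, 3), Add(10, X))) = Add(-2, Add(Rational(10, 3), Mul(Rational(1, 3), X))) = Add(Rational(4, 3), Mul(Rational(1, 3), X)))
D = 63 (D = Add(-2, Mul(-5, Add(-12, -1))) = Add(-2, Mul(-5, -13)) = Add(-2, 65) = 63)
Function('b')(x) = Add(2805, Mul(51, x)) (Function('b')(x) = Mul(3, Mul(17, Add(x, 55))) = Mul(3, Mul(17, Add(55, x))) = Mul(3, Add(935, Mul(17, x))) = Add(2805, Mul(51, x)))
Mul(Mul(Function('w')(4, Function('S')(-5, -2)), -97), Pow(Function('b')(D), -1)) = Mul(Mul(Add(Rational(4, 3), Mul(Rational(1, 3), 4)), -97), Pow(Add(2805, Mul(51, 63)), -1)) = Mul(Mul(Add(Rational(4, 3), Rational(4, 3)), -97), Pow(Add(2805, 3213), -1)) = Mul(Mul(Rational(8, 3), -97), Pow(6018, -1)) = Mul(Rational(-776, 3), Rational(1, 6018)) = Rational(-388, 9027)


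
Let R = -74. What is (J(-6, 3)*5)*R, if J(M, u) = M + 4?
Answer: 740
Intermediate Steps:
J(M, u) = 4 + M
(J(-6, 3)*5)*R = ((4 - 6)*5)*(-74) = -2*5*(-74) = -10*(-74) = 740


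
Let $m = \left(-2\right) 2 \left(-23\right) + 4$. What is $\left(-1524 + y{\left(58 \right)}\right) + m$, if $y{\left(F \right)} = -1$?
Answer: $-1429$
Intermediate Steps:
$m = 96$ ($m = \left(-4\right) \left(-23\right) + 4 = 92 + 4 = 96$)
$\left(-1524 + y{\left(58 \right)}\right) + m = \left(-1524 - 1\right) + 96 = -1525 + 96 = -1429$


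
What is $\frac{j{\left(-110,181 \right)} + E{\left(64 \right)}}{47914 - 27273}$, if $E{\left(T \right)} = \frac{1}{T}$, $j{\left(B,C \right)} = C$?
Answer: $\frac{11585}{1321024} \approx 0.0087697$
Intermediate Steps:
$\frac{j{\left(-110,181 \right)} + E{\left(64 \right)}}{47914 - 27273} = \frac{181 + \frac{1}{64}}{47914 - 27273} = \frac{181 + \frac{1}{64}}{20641} = \frac{11585}{64} \cdot \frac{1}{20641} = \frac{11585}{1321024}$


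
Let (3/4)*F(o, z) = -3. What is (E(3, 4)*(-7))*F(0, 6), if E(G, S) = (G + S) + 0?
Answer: 196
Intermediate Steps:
E(G, S) = G + S
F(o, z) = -4 (F(o, z) = (4/3)*(-3) = -4)
(E(3, 4)*(-7))*F(0, 6) = ((3 + 4)*(-7))*(-4) = (7*(-7))*(-4) = -49*(-4) = 196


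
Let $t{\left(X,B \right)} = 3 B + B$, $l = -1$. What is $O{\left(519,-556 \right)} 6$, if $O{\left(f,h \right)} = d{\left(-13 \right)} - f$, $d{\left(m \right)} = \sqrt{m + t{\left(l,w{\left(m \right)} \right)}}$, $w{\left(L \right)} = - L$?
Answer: $-3114 + 6 \sqrt{39} \approx -3076.5$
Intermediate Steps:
$t{\left(X,B \right)} = 4 B$
$d{\left(m \right)} = \sqrt{3} \sqrt{- m}$ ($d{\left(m \right)} = \sqrt{m + 4 \left(- m\right)} = \sqrt{m - 4 m} = \sqrt{- 3 m} = \sqrt{3} \sqrt{- m}$)
$O{\left(f,h \right)} = \sqrt{39} - f$ ($O{\left(f,h \right)} = \sqrt{3} \sqrt{\left(-1\right) \left(-13\right)} - f = \sqrt{3} \sqrt{13} - f = \sqrt{39} - f$)
$O{\left(519,-556 \right)} 6 = \left(\sqrt{39} - 519\right) 6 = \left(-519 + \sqrt{39}\right) 6 = -3114 + 6 \sqrt{39}$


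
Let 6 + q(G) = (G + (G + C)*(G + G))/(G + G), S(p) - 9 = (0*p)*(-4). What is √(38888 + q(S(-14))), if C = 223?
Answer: √156458/2 ≈ 197.77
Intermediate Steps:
S(p) = 9 (S(p) = 9 + (0*p)*(-4) = 9 + 0*(-4) = 9 + 0 = 9)
q(G) = -6 + (G + 2*G*(223 + G))/(2*G) (q(G) = -6 + (G + (G + 223)*(G + G))/(G + G) = -6 + (G + (223 + G)*(2*G))/((2*G)) = -6 + (G + 2*G*(223 + G))*(1/(2*G)) = -6 + (G + 2*G*(223 + G))/(2*G))
√(38888 + q(S(-14))) = √(38888 + (435/2 + 9)) = √(38888 + 453/2) = √(78229/2) = √156458/2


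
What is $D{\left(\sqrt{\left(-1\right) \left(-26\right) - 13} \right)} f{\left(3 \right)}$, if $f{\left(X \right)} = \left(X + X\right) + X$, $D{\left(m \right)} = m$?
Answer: $9 \sqrt{13} \approx 32.45$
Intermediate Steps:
$f{\left(X \right)} = 3 X$ ($f{\left(X \right)} = 2 X + X = 3 X$)
$D{\left(\sqrt{\left(-1\right) \left(-26\right) - 13} \right)} f{\left(3 \right)} = \sqrt{\left(-1\right) \left(-26\right) - 13} \cdot 3 \cdot 3 = \sqrt{26 - 13} \cdot 9 = \sqrt{13} \cdot 9 = 9 \sqrt{13}$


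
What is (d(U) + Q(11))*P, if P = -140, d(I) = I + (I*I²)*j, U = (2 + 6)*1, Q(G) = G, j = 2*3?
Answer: -432740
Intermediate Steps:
j = 6
U = 8 (U = 8*1 = 8)
d(I) = I + 6*I³ (d(I) = I + (I*I²)*6 = I + I³*6 = I + 6*I³)
(d(U) + Q(11))*P = ((8 + 6*8³) + 11)*(-140) = ((8 + 6*512) + 11)*(-140) = ((8 + 3072) + 11)*(-140) = (3080 + 11)*(-140) = 3091*(-140) = -432740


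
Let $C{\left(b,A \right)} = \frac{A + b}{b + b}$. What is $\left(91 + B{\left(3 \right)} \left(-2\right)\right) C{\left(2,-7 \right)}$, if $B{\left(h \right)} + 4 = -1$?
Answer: $- \frac{505}{4} \approx -126.25$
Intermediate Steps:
$B{\left(h \right)} = -5$ ($B{\left(h \right)} = -4 - 1 = -5$)
$C{\left(b,A \right)} = \frac{A + b}{2 b}$
$\left(91 + B{\left(3 \right)} \left(-2\right)\right) C{\left(2,-7 \right)} = \left(91 - -10\right) \frac{-7 + 2}{2 \cdot 2} = \left(91 + 10\right) \frac{1}{2} \cdot \frac{1}{2} \left(-5\right) = 101 \left(- \frac{5}{4}\right) = - \frac{505}{4}$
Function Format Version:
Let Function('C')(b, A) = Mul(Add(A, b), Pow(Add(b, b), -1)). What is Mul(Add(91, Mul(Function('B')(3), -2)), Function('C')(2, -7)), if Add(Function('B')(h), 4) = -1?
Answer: Rational(-505, 4) ≈ -126.25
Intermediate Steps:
Function('B')(h) = -5 (Function('B')(h) = Add(-4, -1) = -5)
Function('C')(b, A) = Mul(Rational(1, 2), Pow(b, -1), Add(A, b)) (Function('C')(b, A) = Mul(Add(A, b), Pow(Mul(2, b), -1)) = Mul(Add(A, b), Mul(Rational(1, 2), Pow(b, -1))) = Mul(Rational(1, 2), Pow(b, -1), Add(A, b)))
Mul(Add(91, Mul(Function('B')(3), -2)), Function('C')(2, -7)) = Mul(Add(91, Mul(-5, -2)), Mul(Rational(1, 2), Pow(2, -1), Add(-7, 2))) = Mul(Add(91, 10), Mul(Rational(1, 2), Rational(1, 2), -5)) = Mul(101, Rational(-5, 4)) = Rational(-505, 4)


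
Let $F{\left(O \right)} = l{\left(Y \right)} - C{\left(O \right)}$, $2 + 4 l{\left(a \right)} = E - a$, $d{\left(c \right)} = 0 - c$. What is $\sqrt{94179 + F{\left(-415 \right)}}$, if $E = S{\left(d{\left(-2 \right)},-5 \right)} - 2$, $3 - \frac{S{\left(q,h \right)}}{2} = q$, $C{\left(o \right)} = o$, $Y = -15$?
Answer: $\frac{\sqrt{378389}}{2} \approx 307.57$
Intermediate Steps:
$d{\left(c \right)} = - c$
$S{\left(q,h \right)} = 6 - 2 q$
$E = 0$ ($E = \left(6 - 2 \left(\left(-1\right) \left(-2\right)\right)\right) - 2 = \left(6 - 4\right) - 2 = 2 - 2 = 0$)
$l{\left(a \right)} = - \frac{1}{2} - \frac{a}{4}$ ($l{\left(a \right)} = - \frac{1}{2} + \frac{0 - a}{4} = - \frac{1}{2} + \frac{\left(-1\right) a}{4} = - \frac{1}{2} - \frac{a}{4}$)
$F{\left(O \right)} = \frac{13}{4} - O$ ($F{\left(O \right)} = \left(- \frac{1}{2} - - \frac{15}{4}\right) - O = \left(- \frac{1}{2} + \frac{15}{4}\right) - O = \frac{13}{4} - O$)
$\sqrt{94179 + F{\left(-415 \right)}} = \sqrt{94179 + \left(\frac{13}{4} - -415\right)} = \sqrt{94179 + \left(\frac{13}{4} + 415\right)} = \sqrt{94179 + \frac{1673}{4}} = \sqrt{\frac{378389}{4}} = \frac{\sqrt{378389}}{2}$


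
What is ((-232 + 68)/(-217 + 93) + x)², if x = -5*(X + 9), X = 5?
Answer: 4532641/961 ≈ 4716.6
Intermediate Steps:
x = -70 (x = -5*(5 + 9) = -5*14 = -70)
((-232 + 68)/(-217 + 93) + x)² = ((-232 + 68)/(-217 + 93) - 70)² = (-164/(-124) - 70)² = (-164*(-1/124) - 70)² = (41/31 - 70)² = (-2129/31)² = 4532641/961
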